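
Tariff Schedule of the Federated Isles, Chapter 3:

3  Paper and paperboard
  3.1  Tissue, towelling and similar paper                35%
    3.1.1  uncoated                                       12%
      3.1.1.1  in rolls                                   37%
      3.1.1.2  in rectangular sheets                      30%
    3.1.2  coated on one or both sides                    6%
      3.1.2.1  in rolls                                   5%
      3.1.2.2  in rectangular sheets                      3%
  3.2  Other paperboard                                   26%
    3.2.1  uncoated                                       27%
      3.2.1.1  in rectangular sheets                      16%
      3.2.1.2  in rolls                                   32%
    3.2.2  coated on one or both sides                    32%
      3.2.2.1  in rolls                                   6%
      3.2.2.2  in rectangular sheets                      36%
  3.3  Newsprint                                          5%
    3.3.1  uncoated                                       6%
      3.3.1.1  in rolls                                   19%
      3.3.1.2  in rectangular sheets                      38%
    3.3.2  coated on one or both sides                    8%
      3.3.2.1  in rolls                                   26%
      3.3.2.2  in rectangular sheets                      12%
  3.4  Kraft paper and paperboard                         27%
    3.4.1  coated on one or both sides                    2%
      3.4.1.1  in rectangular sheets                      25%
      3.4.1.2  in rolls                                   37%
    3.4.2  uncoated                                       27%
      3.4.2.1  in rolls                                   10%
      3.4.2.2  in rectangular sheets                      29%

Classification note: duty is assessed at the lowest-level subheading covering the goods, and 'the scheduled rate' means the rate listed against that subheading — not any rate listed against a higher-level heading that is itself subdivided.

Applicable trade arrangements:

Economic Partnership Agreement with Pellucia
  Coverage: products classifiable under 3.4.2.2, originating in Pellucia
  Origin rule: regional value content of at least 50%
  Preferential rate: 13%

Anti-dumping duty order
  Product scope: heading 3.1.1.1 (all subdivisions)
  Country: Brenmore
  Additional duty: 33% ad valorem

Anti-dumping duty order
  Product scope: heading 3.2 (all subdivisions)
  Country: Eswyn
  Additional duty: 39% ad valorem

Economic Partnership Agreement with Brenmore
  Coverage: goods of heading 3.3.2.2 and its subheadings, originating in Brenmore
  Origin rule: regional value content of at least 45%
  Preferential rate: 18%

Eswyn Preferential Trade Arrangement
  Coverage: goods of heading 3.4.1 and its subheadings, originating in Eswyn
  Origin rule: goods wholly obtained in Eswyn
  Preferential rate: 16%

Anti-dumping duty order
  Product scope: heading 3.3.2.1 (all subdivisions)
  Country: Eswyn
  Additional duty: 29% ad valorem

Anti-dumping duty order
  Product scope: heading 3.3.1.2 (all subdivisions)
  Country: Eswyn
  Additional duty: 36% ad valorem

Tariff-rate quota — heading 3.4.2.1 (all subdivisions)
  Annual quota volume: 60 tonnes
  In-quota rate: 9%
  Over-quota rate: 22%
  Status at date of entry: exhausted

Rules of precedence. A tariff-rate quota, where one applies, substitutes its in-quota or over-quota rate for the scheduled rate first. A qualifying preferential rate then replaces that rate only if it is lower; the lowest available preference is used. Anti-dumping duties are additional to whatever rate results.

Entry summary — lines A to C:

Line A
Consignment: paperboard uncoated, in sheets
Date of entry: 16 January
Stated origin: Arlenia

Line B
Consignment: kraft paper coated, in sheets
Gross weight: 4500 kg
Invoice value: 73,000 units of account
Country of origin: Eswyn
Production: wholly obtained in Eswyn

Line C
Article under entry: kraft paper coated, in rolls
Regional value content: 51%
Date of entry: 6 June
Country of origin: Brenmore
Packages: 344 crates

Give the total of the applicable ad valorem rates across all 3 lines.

69%

Line A: paperboard → 3.2; uncoated → 3.2.1; in sheets → 3.2.1.1. Scheduled 16%. No special measure applies. → 16%.
Line B: kraft paper → 3.4; coated → 3.4.1; in sheets → 3.4.1.1. Scheduled 25%. Eswyn agreement on 3.4.1: wholly obtained → 16% available; preferential 16%. → 16%.
Line C: kraft paper → 3.4; coated → 3.4.1; in rolls → 3.4.1.2. Scheduled 37%. Brenmore agreement on 3.3.2.2: 3.4.1.2 not covered. → 37%.
Sum: 16% + 16% + 37% = 69%.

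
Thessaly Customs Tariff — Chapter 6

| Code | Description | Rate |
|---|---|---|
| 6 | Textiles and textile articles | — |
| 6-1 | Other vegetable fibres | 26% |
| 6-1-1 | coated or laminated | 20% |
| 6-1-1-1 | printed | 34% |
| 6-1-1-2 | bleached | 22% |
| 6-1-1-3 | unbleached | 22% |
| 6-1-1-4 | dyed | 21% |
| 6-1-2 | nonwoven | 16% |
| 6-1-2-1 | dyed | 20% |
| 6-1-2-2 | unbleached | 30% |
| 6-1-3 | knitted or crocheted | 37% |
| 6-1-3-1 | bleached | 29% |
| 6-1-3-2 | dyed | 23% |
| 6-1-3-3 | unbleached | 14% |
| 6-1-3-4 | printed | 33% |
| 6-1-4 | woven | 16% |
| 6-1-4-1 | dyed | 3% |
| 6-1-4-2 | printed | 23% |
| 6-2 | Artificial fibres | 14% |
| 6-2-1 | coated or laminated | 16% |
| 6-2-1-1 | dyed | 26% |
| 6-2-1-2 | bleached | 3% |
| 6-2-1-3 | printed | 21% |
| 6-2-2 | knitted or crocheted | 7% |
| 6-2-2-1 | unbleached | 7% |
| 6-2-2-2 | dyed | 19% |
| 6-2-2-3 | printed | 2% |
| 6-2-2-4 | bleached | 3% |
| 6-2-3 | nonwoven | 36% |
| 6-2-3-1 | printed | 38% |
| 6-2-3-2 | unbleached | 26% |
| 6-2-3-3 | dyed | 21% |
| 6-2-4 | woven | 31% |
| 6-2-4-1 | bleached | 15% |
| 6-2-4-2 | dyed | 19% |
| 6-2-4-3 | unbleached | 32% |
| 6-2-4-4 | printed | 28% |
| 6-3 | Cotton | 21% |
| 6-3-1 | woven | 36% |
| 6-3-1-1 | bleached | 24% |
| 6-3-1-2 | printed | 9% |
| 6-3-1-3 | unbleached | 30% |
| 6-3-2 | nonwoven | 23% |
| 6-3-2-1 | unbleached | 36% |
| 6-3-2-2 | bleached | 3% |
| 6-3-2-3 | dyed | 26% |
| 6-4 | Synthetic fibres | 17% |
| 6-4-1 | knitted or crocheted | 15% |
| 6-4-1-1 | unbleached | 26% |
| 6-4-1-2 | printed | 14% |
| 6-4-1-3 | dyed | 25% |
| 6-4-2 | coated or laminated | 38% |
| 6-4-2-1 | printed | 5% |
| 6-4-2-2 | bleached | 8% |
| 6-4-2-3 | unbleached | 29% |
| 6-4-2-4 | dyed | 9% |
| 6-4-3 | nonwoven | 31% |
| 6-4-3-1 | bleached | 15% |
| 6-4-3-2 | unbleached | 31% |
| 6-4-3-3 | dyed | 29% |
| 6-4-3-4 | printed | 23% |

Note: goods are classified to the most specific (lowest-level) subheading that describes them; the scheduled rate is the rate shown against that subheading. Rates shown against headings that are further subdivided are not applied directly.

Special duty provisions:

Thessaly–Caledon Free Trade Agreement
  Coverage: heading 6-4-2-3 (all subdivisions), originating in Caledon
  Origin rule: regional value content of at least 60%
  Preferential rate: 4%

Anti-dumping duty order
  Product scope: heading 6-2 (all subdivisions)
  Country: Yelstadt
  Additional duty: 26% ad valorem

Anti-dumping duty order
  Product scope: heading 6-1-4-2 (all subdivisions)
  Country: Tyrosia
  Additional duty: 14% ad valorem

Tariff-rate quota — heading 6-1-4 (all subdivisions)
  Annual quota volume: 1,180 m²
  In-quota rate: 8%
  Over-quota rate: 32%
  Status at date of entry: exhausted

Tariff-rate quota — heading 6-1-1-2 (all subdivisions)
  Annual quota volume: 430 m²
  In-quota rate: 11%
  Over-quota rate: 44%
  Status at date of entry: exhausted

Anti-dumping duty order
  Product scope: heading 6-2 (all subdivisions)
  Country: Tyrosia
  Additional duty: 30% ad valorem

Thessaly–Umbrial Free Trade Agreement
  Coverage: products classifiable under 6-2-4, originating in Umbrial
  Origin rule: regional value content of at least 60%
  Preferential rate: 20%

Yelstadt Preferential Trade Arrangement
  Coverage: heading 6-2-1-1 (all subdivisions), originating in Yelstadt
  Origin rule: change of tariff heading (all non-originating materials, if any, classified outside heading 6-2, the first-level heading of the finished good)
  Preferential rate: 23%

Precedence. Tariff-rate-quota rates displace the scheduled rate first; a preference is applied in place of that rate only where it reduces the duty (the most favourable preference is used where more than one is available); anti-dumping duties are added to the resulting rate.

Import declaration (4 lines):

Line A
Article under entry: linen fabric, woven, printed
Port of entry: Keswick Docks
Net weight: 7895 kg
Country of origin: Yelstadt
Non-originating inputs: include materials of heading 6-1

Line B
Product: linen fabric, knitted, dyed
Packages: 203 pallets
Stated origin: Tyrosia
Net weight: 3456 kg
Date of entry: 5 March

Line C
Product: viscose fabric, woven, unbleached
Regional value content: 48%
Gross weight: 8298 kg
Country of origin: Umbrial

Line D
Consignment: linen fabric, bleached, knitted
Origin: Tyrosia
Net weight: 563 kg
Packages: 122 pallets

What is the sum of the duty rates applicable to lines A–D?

Line A: linen → 6-1; woven → 6-1-4; printed → 6-1-4-2. Scheduled 23%. quota on 6-1-4 exhausted → over-quota 32%; Yelstadt agreement on 6-2-1-1: 6-1-4-2 not covered. → 32%.
Line B: linen → 6-1; knitted → 6-1-3; dyed → 6-1-3-2. Scheduled 23%. No special measure applies. → 23%.
Line C: viscose → 6-2; woven → 6-2-4; unbleached → 6-2-4-3. Scheduled 32%. Umbrial agreement on 6-2-4: RVC < 60%. → 32%.
Line D: linen → 6-1; knitted → 6-1-3; bleached → 6-1-3-1. Scheduled 29%. No special measure applies. → 29%.
Sum: 32% + 23% + 32% + 29% = 116%.

116%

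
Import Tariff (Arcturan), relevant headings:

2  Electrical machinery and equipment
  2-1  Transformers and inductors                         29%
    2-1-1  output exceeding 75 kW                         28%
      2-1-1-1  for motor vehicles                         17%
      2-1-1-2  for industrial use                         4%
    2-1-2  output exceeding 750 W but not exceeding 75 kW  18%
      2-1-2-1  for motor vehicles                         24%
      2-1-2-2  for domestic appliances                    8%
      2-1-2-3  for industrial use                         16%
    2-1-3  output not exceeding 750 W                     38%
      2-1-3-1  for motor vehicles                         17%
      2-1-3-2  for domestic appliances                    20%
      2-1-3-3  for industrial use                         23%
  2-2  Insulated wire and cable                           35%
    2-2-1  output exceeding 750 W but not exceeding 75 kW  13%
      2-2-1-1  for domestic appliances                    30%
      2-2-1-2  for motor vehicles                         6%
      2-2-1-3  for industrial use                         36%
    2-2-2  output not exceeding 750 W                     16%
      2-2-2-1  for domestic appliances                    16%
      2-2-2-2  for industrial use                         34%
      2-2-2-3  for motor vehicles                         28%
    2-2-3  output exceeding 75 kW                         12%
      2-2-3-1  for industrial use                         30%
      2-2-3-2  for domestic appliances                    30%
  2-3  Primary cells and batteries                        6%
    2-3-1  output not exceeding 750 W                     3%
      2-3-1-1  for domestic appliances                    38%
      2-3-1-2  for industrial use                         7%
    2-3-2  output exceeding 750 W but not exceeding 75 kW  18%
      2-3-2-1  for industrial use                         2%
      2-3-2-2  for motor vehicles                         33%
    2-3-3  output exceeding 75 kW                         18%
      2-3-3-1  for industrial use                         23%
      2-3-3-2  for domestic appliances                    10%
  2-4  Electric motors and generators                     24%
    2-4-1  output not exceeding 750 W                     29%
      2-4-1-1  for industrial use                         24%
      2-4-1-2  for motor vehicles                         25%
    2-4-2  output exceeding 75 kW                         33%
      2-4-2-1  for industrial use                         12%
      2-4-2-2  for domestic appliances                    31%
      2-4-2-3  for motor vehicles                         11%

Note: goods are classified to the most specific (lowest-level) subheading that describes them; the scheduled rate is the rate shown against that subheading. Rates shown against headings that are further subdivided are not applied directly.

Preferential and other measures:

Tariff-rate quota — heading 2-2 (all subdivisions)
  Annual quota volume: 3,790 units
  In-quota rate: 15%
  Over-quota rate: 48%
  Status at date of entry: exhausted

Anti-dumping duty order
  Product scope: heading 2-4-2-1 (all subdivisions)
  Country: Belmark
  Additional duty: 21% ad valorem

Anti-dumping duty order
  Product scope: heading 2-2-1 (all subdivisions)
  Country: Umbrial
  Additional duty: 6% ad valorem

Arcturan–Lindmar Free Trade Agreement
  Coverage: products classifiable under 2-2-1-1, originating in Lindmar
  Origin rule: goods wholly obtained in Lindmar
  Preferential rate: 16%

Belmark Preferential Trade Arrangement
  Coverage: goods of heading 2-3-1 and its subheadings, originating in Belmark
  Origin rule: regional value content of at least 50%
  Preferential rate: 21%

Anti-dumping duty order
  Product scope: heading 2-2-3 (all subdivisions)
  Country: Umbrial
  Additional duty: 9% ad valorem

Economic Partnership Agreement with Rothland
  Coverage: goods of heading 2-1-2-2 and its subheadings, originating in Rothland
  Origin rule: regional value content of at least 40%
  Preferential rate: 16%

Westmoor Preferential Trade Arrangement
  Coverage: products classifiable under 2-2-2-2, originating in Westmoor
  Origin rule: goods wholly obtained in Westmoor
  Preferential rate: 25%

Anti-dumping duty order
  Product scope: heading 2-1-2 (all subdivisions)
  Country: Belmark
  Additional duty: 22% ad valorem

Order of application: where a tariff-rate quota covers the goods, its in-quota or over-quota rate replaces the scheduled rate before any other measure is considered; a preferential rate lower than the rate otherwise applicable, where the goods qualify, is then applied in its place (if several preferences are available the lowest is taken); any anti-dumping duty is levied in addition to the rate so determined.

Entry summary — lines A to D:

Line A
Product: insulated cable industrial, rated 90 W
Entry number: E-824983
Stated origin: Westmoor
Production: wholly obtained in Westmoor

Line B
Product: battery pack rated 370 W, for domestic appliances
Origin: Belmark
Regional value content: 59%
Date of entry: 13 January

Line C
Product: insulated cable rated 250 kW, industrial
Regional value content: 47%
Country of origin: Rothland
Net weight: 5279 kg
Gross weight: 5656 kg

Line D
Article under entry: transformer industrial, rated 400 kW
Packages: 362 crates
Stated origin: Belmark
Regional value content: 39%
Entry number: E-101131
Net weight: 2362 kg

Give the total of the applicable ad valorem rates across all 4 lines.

98%

Line A: insulated cable → 2-2; rated 90 W → 2-2-2; industrial → 2-2-2-2. Scheduled 34%. quota on 2-2 exhausted → over-quota 48%; Westmoor agreement on 2-2-2-2: wholly obtained → 25% available; preferential 25%. → 25%.
Line B: battery pack → 2-3; rated 370 W → 2-3-1; for domestic appliances → 2-3-1-1. Scheduled 38%. Belmark agreement on 2-3-1: RVC ≥ 50% → 21% available; preferential 21%. → 21%.
Line C: insulated cable → 2-2; rated 250 kW → 2-2-3; industrial → 2-2-3-1. Scheduled 30%. quota on 2-2 exhausted → over-quota 48%; Rothland agreement on 2-1-2-2: 2-2-3-1 not covered. → 48%.
Line D: transformer → 2-1; rated 400 kW → 2-1-1; industrial → 2-1-1-2. Scheduled 4%. Belmark agreement on 2-3-1: 2-1-1-2 not covered. → 4%.
Sum: 25% + 21% + 48% + 4% = 98%.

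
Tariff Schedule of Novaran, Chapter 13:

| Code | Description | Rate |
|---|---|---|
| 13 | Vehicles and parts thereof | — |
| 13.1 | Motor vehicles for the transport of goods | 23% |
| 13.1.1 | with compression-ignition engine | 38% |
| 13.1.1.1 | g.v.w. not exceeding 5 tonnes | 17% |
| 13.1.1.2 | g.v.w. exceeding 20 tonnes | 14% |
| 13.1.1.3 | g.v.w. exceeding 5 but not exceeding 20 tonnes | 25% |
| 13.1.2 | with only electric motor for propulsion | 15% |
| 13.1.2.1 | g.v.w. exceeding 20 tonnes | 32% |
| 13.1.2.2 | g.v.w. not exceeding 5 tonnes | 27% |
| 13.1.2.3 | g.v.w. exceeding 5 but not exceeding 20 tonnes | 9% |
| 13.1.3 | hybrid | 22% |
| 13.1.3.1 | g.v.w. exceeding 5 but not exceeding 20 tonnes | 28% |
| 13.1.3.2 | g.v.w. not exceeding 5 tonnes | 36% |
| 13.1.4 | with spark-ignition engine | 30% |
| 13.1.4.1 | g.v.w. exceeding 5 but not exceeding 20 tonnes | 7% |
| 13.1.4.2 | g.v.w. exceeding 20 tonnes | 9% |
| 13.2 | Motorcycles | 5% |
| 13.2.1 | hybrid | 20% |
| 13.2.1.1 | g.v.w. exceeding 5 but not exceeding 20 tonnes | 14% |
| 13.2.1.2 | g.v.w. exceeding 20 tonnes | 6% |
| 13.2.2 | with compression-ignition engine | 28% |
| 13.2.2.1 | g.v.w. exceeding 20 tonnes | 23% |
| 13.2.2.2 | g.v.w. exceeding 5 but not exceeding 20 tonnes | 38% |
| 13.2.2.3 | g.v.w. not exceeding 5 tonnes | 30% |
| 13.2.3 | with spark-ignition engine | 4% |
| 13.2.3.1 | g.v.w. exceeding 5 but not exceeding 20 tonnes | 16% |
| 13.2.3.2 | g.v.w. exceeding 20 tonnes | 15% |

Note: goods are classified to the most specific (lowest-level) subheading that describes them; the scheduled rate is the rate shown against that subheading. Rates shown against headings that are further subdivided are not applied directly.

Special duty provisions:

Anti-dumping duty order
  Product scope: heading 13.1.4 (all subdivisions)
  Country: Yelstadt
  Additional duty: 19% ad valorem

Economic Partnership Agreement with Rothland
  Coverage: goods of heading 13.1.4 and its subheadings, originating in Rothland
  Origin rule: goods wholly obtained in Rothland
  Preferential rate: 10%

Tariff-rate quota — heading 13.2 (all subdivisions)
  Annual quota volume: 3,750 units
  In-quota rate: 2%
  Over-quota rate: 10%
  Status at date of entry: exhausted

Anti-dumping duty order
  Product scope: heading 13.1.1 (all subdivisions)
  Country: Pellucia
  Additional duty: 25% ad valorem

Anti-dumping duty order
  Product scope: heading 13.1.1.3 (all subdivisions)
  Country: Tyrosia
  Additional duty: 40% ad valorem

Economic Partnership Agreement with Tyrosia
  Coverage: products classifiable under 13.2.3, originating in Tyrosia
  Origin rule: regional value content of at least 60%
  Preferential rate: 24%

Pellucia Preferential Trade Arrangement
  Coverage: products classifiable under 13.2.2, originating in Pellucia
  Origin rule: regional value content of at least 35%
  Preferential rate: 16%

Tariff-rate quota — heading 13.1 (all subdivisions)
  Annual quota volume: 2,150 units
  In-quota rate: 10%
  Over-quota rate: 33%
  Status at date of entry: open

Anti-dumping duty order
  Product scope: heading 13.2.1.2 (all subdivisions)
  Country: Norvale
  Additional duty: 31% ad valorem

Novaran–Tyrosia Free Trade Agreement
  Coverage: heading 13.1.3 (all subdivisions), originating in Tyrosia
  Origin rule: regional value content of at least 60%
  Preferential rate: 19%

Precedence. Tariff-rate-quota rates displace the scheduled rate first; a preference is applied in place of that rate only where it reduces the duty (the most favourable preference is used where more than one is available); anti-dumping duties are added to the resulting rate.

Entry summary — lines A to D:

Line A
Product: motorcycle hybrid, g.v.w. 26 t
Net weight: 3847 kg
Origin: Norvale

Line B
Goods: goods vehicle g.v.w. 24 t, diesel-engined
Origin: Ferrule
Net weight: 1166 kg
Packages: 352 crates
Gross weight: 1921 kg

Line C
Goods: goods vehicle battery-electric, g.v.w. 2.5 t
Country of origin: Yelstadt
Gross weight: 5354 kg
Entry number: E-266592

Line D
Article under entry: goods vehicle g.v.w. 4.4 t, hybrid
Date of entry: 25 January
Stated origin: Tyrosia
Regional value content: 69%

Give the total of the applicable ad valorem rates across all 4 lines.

71%

Line A: motorcycle → 13.2; hybrid → 13.2.1; g.v.w. 26 t → 13.2.1.2. Scheduled 6%. quota on 13.2 exhausted → over-quota 10%; anti-dumping (Norvale, 13.2.1.2): +31%; total 10% + 31% = 41%. → 41%.
Line B: goods vehicle → 13.1; diesel-engined → 13.1.1; g.v.w. 24 t → 13.1.1.2. Scheduled 14%. quota on 13.1 open → in-quota 10%. → 10%.
Line C: goods vehicle → 13.1; battery-electric → 13.1.2; g.v.w. 2.5 t → 13.1.2.2. Scheduled 27%. quota on 13.1 open → in-quota 10%. → 10%.
Line D: goods vehicle → 13.1; hybrid → 13.1.3; g.v.w. 4.4 t → 13.1.3.2. Scheduled 36%. quota on 13.1 open → in-quota 10%; Tyrosia agreement on 13.2.3: 13.1.3.2 not covered; Tyrosia agreement on 13.1.3: RVC ≥ 60% → 19% available; preference 19% not lower than 10% → no reduction. → 10%.
Sum: 41% + 10% + 10% + 10% = 71%.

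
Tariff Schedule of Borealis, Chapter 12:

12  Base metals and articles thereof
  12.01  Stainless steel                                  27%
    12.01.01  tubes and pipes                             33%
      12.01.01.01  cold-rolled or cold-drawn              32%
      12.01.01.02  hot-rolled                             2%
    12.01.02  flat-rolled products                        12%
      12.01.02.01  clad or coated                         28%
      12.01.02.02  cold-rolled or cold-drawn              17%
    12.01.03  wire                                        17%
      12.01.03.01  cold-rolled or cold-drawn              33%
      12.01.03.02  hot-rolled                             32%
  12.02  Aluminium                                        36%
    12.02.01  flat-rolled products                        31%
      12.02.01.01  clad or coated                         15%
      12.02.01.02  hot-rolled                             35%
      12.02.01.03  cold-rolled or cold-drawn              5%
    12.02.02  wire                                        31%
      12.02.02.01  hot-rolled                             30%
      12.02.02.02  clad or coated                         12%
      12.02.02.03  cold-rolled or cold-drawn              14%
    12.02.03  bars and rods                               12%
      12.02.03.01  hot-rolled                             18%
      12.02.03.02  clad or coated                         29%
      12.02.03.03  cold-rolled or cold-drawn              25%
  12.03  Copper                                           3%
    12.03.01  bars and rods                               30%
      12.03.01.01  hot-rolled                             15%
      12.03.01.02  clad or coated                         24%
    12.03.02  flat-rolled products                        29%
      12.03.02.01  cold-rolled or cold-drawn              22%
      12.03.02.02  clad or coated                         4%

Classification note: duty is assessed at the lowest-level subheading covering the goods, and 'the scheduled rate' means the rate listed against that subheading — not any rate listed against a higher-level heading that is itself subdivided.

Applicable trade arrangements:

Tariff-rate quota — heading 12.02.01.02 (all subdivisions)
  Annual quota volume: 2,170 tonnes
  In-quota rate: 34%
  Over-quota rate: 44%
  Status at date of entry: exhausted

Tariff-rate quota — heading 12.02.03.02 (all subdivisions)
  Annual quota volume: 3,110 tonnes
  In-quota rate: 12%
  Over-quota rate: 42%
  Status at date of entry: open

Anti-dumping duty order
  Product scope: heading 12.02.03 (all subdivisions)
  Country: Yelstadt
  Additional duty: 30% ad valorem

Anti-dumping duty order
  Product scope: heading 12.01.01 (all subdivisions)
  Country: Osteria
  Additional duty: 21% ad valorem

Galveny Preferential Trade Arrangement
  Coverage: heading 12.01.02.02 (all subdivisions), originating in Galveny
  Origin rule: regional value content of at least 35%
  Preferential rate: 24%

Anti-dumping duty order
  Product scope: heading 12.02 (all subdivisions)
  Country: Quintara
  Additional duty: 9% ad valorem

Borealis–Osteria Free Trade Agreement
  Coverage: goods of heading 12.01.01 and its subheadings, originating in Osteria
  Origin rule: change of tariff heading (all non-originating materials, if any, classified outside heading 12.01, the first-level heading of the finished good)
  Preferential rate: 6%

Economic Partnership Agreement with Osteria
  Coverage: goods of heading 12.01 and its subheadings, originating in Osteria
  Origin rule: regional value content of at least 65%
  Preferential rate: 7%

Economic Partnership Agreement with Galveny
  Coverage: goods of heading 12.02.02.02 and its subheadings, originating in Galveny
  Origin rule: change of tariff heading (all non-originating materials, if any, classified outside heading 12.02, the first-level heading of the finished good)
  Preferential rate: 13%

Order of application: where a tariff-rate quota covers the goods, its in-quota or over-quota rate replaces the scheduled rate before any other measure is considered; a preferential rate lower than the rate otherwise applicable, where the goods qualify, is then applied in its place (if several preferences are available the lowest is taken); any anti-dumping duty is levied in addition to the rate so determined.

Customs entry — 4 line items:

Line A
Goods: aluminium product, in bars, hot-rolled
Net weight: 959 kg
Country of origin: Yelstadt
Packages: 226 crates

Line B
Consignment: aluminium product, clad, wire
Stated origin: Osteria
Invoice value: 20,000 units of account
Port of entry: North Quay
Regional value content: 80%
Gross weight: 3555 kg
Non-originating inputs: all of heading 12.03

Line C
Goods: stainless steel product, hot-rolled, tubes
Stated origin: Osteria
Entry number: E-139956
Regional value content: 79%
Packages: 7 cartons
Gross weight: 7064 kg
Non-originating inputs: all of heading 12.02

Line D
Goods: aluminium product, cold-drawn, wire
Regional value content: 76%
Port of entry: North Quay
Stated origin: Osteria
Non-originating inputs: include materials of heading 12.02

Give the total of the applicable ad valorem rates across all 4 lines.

97%

Line A: aluminium → 12.02; in bars → 12.02.03; hot-rolled → 12.02.03.01. Scheduled 18%. anti-dumping (Yelstadt, 12.02.03): +30%; total 18% + 30% = 48%. → 48%.
Line B: aluminium → 12.02; wire → 12.02.02; clad → 12.02.02.02. Scheduled 12%. Osteria agreement on 12.01.01: 12.02.02.02 not covered; Osteria agreement on 12.01: 12.02.02.02 not covered. → 12%.
Line C: stainless steel → 12.01; tubes → 12.01.01; hot-rolled → 12.01.01.02. Scheduled 2%. Osteria agreement on 12.01.01: CTH met → 6% available; Osteria agreement on 12.01: RVC ≥ 65% → 7% available; preference 6% not lower than 2% → no reduction; anti-dumping (Osteria, 12.01.01): +21%; total 2% + 21% = 23%. → 23%.
Line D: aluminium → 12.02; wire → 12.02.02; cold-drawn → 12.02.02.03. Scheduled 14%. Osteria agreement on 12.01.01: 12.02.02.03 not covered; Osteria agreement on 12.01: 12.02.02.03 not covered. → 14%.
Sum: 48% + 12% + 23% + 14% = 97%.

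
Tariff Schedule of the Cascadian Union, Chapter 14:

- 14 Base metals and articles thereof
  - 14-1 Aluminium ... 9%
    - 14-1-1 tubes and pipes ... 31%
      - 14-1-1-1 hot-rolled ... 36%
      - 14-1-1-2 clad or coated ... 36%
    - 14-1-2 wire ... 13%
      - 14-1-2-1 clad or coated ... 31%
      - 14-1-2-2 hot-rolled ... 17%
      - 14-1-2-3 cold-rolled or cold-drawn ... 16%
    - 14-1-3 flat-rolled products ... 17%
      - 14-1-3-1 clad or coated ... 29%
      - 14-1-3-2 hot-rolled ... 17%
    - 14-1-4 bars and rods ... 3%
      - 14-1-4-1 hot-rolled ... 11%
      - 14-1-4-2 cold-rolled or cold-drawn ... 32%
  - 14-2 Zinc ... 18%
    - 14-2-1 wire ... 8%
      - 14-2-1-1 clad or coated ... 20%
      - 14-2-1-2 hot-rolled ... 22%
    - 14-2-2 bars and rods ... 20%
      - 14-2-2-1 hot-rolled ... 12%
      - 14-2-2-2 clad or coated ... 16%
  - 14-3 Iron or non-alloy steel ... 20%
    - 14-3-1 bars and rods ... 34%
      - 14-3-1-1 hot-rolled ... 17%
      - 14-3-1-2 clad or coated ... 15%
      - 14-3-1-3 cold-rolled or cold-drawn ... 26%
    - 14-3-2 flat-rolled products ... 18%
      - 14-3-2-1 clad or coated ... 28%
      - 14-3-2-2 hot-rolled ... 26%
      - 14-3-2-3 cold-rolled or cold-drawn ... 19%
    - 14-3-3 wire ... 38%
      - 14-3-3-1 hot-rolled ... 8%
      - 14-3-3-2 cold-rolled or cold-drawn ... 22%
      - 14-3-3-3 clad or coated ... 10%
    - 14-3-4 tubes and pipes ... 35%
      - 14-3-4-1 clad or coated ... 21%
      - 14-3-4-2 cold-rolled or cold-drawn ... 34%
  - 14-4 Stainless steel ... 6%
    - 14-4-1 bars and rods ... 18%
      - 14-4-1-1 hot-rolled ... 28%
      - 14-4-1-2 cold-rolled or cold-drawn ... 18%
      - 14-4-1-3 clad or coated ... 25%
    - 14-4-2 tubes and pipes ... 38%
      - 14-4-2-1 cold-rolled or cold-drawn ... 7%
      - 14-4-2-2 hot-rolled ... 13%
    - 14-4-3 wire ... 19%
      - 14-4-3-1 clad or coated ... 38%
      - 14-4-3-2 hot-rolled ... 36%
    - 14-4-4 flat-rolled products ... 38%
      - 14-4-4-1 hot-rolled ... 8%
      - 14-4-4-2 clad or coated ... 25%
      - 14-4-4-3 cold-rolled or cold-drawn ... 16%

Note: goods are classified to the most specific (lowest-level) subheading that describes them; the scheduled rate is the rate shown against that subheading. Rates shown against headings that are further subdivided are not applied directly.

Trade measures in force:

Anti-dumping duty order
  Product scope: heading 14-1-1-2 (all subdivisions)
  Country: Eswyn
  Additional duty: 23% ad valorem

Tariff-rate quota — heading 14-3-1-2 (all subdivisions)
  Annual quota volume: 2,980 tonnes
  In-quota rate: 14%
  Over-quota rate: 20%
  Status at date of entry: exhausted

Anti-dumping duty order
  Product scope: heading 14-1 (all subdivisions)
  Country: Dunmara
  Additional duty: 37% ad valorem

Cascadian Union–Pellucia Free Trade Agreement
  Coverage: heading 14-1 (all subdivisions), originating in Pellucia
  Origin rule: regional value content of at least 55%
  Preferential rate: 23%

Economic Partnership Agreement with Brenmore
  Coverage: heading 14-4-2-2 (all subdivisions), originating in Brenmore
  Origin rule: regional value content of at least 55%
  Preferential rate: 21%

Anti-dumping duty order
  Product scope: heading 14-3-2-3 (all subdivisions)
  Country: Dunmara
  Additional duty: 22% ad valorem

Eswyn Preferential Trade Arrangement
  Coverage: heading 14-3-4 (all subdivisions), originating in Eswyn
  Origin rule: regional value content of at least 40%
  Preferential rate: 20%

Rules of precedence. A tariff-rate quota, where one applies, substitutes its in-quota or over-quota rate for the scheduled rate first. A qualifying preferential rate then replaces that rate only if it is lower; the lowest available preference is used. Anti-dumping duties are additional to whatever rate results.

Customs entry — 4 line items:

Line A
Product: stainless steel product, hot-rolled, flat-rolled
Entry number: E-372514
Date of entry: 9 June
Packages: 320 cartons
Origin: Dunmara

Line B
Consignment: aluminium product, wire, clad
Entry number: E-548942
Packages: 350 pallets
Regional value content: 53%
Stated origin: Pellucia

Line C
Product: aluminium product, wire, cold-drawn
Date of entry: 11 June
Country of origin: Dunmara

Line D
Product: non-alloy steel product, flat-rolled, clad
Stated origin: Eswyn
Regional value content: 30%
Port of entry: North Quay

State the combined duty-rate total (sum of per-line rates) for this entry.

Line A: stainless steel → 14-4; flat-rolled → 14-4-4; hot-rolled → 14-4-4-1. Scheduled 8%. No special measure applies. → 8%.
Line B: aluminium → 14-1; wire → 14-1-2; clad → 14-1-2-1. Scheduled 31%. Pellucia agreement on 14-1: RVC < 55%. → 31%.
Line C: aluminium → 14-1; wire → 14-1-2; cold-drawn → 14-1-2-3. Scheduled 16%. anti-dumping (Dunmara, 14-1): +37%; total 16% + 37% = 53%. → 53%.
Line D: non-alloy steel → 14-3; flat-rolled → 14-3-2; clad → 14-3-2-1. Scheduled 28%. Eswyn agreement on 14-3-4: 14-3-2-1 not covered. → 28%.
Sum: 8% + 31% + 53% + 28% = 120%.

120%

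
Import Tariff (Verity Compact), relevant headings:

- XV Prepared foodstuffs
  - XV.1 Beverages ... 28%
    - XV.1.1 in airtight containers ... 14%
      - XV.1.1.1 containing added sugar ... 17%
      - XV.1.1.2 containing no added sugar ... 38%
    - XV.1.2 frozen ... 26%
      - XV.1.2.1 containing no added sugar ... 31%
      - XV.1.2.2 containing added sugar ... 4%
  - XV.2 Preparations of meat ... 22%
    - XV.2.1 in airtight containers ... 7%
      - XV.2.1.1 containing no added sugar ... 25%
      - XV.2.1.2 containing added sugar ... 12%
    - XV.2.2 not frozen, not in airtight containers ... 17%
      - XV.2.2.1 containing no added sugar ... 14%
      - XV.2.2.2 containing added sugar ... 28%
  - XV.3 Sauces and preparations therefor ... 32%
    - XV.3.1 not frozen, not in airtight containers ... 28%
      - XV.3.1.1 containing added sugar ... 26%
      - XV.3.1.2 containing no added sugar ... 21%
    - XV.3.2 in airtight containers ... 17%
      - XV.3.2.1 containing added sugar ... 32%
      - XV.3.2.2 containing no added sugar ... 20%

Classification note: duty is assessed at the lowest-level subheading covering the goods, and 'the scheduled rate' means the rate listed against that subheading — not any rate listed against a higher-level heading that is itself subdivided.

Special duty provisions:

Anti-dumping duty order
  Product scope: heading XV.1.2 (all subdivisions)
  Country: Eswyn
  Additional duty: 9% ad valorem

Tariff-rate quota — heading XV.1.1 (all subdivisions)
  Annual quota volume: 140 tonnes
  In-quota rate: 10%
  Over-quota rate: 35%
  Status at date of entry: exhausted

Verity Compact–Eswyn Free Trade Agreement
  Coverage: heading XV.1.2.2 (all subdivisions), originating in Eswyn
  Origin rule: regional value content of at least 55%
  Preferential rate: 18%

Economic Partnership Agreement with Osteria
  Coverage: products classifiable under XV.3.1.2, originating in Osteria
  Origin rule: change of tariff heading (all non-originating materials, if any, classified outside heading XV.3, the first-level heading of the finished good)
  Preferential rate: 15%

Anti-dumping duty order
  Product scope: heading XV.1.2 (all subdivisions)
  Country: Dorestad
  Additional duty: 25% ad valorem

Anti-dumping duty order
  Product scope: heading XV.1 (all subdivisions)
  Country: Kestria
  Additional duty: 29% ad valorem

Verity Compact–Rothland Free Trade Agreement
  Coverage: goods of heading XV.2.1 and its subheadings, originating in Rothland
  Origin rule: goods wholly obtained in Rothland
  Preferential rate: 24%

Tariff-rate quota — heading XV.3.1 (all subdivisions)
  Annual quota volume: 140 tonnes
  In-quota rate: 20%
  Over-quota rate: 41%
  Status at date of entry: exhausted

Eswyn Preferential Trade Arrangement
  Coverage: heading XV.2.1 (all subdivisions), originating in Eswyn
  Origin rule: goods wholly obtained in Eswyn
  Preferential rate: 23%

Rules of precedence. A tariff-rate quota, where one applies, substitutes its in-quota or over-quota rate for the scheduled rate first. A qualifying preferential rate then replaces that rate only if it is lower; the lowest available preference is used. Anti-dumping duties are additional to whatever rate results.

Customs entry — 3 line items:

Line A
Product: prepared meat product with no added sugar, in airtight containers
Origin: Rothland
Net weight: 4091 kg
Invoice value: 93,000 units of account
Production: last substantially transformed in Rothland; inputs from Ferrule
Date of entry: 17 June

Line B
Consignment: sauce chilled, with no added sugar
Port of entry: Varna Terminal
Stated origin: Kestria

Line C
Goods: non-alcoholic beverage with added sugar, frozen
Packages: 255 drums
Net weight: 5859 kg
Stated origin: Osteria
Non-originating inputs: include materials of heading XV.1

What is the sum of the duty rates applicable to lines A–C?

Line A: prepared meat product → XV.2; in airtight containers → XV.2.1; with no added sugar → XV.2.1.1. Scheduled 25%. Rothland agreement on XV.2.1: not wholly obtained. → 25%.
Line B: sauce → XV.3; chilled → XV.3.1; with no added sugar → XV.3.1.2. Scheduled 21%. quota on XV.3.1 exhausted → over-quota 41%. → 41%.
Line C: non-alcoholic beverage → XV.1; frozen → XV.1.2; with added sugar → XV.1.2.2. Scheduled 4%. Osteria agreement on XV.3.1.2: XV.1.2.2 not covered. → 4%.
Sum: 25% + 41% + 4% = 70%.

70%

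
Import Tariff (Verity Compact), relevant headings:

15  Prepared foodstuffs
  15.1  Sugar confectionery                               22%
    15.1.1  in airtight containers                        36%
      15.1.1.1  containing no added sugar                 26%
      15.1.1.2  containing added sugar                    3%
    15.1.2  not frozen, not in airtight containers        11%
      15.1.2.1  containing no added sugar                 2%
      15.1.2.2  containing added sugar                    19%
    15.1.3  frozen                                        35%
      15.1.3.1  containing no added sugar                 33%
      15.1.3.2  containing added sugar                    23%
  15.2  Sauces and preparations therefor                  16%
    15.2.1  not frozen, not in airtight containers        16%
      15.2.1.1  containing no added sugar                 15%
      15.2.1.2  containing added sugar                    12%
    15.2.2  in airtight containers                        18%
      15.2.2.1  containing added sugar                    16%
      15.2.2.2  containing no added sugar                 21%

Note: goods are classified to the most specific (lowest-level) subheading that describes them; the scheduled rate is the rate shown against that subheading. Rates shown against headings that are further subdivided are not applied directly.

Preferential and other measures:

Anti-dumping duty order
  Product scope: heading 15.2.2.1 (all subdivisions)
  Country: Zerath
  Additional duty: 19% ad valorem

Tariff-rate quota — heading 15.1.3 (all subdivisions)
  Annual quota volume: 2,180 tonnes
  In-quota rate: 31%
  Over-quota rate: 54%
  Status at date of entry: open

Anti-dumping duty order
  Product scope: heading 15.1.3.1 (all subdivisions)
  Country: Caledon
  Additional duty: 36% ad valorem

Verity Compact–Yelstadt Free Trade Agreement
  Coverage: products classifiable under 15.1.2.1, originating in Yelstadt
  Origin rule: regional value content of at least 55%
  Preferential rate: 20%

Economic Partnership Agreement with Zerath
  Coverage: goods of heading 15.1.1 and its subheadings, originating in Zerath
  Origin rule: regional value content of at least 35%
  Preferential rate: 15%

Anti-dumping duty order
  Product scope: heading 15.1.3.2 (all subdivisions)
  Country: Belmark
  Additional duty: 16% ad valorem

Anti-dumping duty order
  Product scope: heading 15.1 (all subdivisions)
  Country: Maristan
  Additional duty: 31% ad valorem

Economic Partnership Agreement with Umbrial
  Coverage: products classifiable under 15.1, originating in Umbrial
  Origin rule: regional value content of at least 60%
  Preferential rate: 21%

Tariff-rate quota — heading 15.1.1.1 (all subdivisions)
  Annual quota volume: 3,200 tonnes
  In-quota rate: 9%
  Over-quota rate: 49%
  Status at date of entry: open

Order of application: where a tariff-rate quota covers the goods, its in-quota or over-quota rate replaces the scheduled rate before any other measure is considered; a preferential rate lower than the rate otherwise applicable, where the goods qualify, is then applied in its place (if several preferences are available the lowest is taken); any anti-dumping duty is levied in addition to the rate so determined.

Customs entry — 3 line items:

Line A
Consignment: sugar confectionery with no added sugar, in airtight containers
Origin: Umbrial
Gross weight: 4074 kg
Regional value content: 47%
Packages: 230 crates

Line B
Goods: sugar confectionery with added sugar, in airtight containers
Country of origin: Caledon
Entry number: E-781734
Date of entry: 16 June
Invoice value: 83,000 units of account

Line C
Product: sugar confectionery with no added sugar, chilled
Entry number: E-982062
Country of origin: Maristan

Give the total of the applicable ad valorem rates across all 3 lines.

Line A: sugar confectionery → 15.1; in airtight containers → 15.1.1; with no added sugar → 15.1.1.1. Scheduled 26%. quota on 15.1.1.1 open → in-quota 9%; Umbrial agreement on 15.1: RVC < 60%. → 9%.
Line B: sugar confectionery → 15.1; in airtight containers → 15.1.1; with added sugar → 15.1.1.2. Scheduled 3%. No special measure applies. → 3%.
Line C: sugar confectionery → 15.1; chilled → 15.1.2; with no added sugar → 15.1.2.1. Scheduled 2%. anti-dumping (Maristan, 15.1): +31%; total 2% + 31% = 33%. → 33%.
Sum: 9% + 3% + 33% = 45%.

45%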